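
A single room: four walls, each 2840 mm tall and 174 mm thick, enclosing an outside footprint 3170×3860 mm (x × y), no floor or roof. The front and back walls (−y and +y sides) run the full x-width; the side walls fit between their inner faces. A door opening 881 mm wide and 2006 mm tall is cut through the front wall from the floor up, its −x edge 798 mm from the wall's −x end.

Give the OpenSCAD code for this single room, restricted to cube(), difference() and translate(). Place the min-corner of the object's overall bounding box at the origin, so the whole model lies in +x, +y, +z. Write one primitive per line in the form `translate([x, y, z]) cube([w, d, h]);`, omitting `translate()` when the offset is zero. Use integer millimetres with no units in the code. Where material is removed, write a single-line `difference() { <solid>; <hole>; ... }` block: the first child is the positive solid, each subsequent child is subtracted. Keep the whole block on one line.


difference() { cube([3170, 174, 2840]); translate([798, 0, 0]) cube([881, 174, 2006]); }
translate([0, 3686, 0]) cube([3170, 174, 2840]);
translate([0, 174, 0]) cube([174, 3512, 2840]);
translate([2996, 174, 0]) cube([174, 3512, 2840]);


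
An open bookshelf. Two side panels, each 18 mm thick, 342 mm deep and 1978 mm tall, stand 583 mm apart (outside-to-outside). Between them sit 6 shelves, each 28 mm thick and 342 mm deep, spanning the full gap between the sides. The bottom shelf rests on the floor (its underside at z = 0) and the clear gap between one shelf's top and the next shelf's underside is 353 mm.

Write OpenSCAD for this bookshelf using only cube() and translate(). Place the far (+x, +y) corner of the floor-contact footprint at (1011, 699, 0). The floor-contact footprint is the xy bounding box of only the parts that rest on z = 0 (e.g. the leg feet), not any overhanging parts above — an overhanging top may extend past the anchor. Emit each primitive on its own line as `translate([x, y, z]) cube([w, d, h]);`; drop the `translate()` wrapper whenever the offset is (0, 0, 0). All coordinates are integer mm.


translate([428, 357, 0]) cube([18, 342, 1978]);
translate([993, 357, 0]) cube([18, 342, 1978]);
translate([446, 357, 0]) cube([547, 342, 28]);
translate([446, 357, 381]) cube([547, 342, 28]);
translate([446, 357, 762]) cube([547, 342, 28]);
translate([446, 357, 1143]) cube([547, 342, 28]);
translate([446, 357, 1524]) cube([547, 342, 28]);
translate([446, 357, 1905]) cube([547, 342, 28]);


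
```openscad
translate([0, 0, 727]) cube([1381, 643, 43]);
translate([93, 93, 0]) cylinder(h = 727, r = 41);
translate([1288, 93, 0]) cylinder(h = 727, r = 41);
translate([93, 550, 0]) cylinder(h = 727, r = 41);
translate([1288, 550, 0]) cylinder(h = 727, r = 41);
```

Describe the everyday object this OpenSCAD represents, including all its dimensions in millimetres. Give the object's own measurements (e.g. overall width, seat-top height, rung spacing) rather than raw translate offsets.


A table: top 1381 mm (x) × 643 mm (y), 43 mm thick, upper face at z = 770 mm, on four round legs of 82 mm diameter, each leg's bounding box inset 52 mm from the nearest pair of top edges from z = 0 to the bottom of the top.


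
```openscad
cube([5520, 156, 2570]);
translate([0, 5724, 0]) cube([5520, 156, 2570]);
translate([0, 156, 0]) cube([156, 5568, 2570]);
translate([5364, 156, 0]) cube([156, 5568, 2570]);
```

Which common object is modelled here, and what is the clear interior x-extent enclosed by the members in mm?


A house (or room) frame. The interior width is 5208 mm.

Four 2570 mm walls enclosing a rectangle with no floor or roof — a room or house frame. Outside width is 5520 mm and wall thickness is 156 mm, so the interior width is 5520 − 2 × 156 = 5208 mm.


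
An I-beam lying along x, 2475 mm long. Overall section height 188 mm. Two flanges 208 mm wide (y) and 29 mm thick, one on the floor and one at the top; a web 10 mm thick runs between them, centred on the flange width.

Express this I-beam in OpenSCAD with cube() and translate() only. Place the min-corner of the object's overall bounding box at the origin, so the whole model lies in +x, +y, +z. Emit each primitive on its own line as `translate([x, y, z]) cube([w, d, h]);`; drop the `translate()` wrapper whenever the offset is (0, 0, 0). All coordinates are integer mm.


cube([2475, 208, 29]);
translate([0, 99, 29]) cube([2475, 10, 130]);
translate([0, 0, 159]) cube([2475, 208, 29]);


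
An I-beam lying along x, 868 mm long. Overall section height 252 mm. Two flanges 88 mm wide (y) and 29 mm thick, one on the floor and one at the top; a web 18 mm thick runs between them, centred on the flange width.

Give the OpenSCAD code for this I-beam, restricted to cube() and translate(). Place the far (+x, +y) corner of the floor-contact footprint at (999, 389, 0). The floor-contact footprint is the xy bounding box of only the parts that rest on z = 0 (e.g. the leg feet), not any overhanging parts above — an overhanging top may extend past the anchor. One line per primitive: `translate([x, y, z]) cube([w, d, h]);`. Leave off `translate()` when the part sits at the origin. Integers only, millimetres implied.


translate([131, 301, 0]) cube([868, 88, 29]);
translate([131, 336, 29]) cube([868, 18, 194]);
translate([131, 301, 223]) cube([868, 88, 29]);


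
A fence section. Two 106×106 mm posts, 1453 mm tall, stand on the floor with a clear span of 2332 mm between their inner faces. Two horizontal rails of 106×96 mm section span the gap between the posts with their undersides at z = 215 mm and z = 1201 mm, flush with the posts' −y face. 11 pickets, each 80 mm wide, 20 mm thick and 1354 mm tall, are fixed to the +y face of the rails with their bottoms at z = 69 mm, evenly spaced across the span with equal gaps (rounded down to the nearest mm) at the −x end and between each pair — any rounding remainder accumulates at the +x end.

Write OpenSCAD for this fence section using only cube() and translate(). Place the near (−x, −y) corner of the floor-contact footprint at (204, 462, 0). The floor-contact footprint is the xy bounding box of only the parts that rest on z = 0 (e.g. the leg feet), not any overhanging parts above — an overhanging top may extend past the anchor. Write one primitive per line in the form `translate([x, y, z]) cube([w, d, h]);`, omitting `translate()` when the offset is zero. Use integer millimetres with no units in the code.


translate([204, 462, 0]) cube([106, 106, 1453]);
translate([2642, 462, 0]) cube([106, 106, 1453]);
translate([310, 462, 215]) cube([2332, 106, 96]);
translate([310, 462, 1201]) cube([2332, 106, 96]);
translate([431, 568, 69]) cube([80, 20, 1354]);
translate([632, 568, 69]) cube([80, 20, 1354]);
translate([833, 568, 69]) cube([80, 20, 1354]);
translate([1034, 568, 69]) cube([80, 20, 1354]);
translate([1235, 568, 69]) cube([80, 20, 1354]);
translate([1436, 568, 69]) cube([80, 20, 1354]);
translate([1637, 568, 69]) cube([80, 20, 1354]);
translate([1838, 568, 69]) cube([80, 20, 1354]);
translate([2039, 568, 69]) cube([80, 20, 1354]);
translate([2240, 568, 69]) cube([80, 20, 1354]);
translate([2441, 568, 69]) cube([80, 20, 1354]);


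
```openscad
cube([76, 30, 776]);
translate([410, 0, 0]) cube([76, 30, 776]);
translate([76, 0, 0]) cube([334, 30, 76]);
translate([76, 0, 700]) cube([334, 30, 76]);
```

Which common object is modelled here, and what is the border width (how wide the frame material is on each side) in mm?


A picture frame. The border width is 76 mm.

Four thin pieces enclosing a rectangular opening — a picture frame. The two full-height stiles are 776 mm tall; the top rail sits at z = 700 and is 76 mm tall, so the border above the opening is 776 − 700 = 76 mm, matching the stile x-width.


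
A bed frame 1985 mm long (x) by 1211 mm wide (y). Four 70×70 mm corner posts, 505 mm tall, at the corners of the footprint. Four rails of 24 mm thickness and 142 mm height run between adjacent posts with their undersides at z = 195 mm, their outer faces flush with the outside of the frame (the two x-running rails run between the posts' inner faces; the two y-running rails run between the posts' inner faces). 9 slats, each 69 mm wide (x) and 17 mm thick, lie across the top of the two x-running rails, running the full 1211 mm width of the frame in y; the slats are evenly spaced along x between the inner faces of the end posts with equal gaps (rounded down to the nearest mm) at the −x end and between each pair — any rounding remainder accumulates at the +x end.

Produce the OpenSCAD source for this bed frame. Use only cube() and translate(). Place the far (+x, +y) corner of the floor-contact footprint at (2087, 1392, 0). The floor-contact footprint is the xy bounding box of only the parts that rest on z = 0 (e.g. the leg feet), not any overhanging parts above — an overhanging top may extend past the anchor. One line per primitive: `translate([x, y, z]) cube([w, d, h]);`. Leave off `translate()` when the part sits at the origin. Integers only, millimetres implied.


translate([102, 181, 0]) cube([70, 70, 505]);
translate([102, 1322, 0]) cube([70, 70, 505]);
translate([2017, 181, 0]) cube([70, 70, 505]);
translate([2017, 1322, 0]) cube([70, 70, 505]);
translate([172, 181, 195]) cube([1845, 24, 142]);
translate([172, 1368, 195]) cube([1845, 24, 142]);
translate([102, 251, 195]) cube([24, 1071, 142]);
translate([2063, 251, 195]) cube([24, 1071, 142]);
translate([294, 181, 337]) cube([69, 1211, 17]);
translate([485, 181, 337]) cube([69, 1211, 17]);
translate([676, 181, 337]) cube([69, 1211, 17]);
translate([867, 181, 337]) cube([69, 1211, 17]);
translate([1058, 181, 337]) cube([69, 1211, 17]);
translate([1249, 181, 337]) cube([69, 1211, 17]);
translate([1440, 181, 337]) cube([69, 1211, 17]);
translate([1631, 181, 337]) cube([69, 1211, 17]);
translate([1822, 181, 337]) cube([69, 1211, 17]);


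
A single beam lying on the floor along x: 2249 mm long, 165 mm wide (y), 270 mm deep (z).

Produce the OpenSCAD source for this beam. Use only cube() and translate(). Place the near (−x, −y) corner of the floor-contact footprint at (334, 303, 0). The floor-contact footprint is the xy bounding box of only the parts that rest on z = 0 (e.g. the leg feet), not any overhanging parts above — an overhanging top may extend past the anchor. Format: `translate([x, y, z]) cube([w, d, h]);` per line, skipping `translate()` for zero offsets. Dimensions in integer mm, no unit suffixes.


translate([334, 303, 0]) cube([2249, 165, 270]);


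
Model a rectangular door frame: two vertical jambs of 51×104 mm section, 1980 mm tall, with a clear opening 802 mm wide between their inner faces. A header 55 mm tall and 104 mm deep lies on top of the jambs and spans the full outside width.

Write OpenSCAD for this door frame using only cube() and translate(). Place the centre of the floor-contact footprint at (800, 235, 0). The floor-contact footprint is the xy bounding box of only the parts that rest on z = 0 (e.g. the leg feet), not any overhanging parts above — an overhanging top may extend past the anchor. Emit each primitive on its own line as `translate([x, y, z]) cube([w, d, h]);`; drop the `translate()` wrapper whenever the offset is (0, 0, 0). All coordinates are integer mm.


translate([348, 183, 0]) cube([51, 104, 1980]);
translate([1201, 183, 0]) cube([51, 104, 1980]);
translate([348, 183, 1980]) cube([904, 104, 55]);


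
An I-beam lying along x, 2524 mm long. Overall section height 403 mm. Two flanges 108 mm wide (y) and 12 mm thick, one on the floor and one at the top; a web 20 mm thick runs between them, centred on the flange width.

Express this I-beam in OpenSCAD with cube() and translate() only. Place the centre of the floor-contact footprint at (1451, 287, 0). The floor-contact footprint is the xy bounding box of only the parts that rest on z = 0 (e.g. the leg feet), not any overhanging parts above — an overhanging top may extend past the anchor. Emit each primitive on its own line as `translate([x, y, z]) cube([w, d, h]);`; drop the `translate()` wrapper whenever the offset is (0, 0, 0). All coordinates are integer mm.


translate([189, 233, 0]) cube([2524, 108, 12]);
translate([189, 277, 12]) cube([2524, 20, 379]);
translate([189, 233, 391]) cube([2524, 108, 12]);


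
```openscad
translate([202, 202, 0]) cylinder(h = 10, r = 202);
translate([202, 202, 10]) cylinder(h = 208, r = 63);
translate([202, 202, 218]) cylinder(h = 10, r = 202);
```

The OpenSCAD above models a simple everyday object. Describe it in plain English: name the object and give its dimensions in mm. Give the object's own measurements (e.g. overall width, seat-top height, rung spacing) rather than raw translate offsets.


A spool: two coaxial disc flanges of radius 202 mm and thickness 10 mm, joined by a core cylinder of radius 63 mm and height 208 mm. The lower flange rests on z = 0 and the three cylinders share a vertical axis.


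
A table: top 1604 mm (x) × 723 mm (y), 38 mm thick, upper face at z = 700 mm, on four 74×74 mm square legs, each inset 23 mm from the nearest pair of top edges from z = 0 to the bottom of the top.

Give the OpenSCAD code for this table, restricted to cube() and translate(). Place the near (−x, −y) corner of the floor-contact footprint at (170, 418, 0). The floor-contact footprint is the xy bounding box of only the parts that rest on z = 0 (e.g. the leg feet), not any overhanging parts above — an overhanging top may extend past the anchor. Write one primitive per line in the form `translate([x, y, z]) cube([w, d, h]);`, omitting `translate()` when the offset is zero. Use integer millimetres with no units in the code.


translate([147, 395, 662]) cube([1604, 723, 38]);
translate([170, 418, 0]) cube([74, 74, 662]);
translate([1654, 418, 0]) cube([74, 74, 662]);
translate([170, 1021, 0]) cube([74, 74, 662]);
translate([1654, 1021, 0]) cube([74, 74, 662]);


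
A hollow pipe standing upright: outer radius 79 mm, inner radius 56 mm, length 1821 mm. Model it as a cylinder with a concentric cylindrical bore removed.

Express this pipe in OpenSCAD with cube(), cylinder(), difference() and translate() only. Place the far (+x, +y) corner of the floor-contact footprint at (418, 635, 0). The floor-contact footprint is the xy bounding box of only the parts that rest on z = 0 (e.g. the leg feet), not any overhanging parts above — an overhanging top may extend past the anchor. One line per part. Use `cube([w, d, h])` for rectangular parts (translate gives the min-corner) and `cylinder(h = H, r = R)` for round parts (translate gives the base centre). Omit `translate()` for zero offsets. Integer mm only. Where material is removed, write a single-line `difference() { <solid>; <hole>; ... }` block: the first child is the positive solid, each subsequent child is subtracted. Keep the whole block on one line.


difference() { translate([339, 556, 0]) cylinder(h = 1821, r = 79); translate([339, 556, 0]) cylinder(h = 1821, r = 56); }


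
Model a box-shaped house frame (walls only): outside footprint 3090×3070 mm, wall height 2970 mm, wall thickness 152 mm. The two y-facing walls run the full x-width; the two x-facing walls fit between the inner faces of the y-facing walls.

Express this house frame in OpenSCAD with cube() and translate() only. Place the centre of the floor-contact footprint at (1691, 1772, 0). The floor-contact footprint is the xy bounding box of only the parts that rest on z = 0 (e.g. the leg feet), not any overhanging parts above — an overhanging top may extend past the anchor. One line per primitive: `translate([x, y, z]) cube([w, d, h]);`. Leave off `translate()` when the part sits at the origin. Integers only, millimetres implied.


translate([146, 237, 0]) cube([3090, 152, 2970]);
translate([146, 3155, 0]) cube([3090, 152, 2970]);
translate([146, 389, 0]) cube([152, 2766, 2970]);
translate([3084, 389, 0]) cube([152, 2766, 2970]);


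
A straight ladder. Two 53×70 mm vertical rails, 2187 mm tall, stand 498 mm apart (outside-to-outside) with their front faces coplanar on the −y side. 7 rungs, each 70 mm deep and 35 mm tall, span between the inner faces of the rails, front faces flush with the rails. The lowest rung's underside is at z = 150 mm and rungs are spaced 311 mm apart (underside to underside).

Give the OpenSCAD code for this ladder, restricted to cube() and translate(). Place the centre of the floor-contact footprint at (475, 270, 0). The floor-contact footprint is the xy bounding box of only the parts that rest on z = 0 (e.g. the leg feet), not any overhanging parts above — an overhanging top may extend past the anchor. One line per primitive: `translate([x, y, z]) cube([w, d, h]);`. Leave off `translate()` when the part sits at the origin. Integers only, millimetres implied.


translate([226, 235, 0]) cube([53, 70, 2187]);
translate([671, 235, 0]) cube([53, 70, 2187]);
translate([279, 235, 150]) cube([392, 70, 35]);
translate([279, 235, 461]) cube([392, 70, 35]);
translate([279, 235, 772]) cube([392, 70, 35]);
translate([279, 235, 1083]) cube([392, 70, 35]);
translate([279, 235, 1394]) cube([392, 70, 35]);
translate([279, 235, 1705]) cube([392, 70, 35]);
translate([279, 235, 2016]) cube([392, 70, 35]);


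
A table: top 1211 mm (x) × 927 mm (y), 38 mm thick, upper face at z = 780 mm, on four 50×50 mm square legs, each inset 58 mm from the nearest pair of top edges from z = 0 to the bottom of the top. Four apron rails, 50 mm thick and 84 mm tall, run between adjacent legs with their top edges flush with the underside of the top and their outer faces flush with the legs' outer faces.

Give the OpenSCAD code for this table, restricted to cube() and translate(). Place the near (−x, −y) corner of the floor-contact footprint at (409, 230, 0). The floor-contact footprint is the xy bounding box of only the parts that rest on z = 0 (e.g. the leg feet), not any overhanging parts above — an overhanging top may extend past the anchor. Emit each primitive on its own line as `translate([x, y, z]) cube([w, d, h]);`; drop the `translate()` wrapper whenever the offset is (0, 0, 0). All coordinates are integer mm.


// leg_h = 780 - 38 = 742
// apron z = 742 - 84 = 658
translate([351, 172, 742]) cube([1211, 927, 38]);
translate([409, 230, 0]) cube([50, 50, 742]);
translate([1454, 230, 0]) cube([50, 50, 742]);
translate([409, 991, 0]) cube([50, 50, 742]);
translate([1454, 991, 0]) cube([50, 50, 742]);
translate([459, 230, 658]) cube([995, 50, 84]);
translate([459, 991, 658]) cube([995, 50, 84]);
translate([409, 280, 658]) cube([50, 711, 84]);
translate([1454, 280, 658]) cube([50, 711, 84]);


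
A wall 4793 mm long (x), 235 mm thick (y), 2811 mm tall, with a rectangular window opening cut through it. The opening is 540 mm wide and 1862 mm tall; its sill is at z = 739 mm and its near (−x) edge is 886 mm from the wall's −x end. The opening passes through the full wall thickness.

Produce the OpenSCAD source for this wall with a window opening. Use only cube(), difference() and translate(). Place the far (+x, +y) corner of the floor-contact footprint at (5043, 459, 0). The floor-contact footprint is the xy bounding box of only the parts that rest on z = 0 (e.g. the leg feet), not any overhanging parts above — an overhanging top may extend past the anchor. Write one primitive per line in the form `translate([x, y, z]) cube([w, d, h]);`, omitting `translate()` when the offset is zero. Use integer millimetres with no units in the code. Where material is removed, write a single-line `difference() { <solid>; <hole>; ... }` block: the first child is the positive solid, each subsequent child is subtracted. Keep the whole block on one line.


difference() { translate([250, 224, 0]) cube([4793, 235, 2811]); translate([1136, 224, 739]) cube([540, 235, 1862]); }


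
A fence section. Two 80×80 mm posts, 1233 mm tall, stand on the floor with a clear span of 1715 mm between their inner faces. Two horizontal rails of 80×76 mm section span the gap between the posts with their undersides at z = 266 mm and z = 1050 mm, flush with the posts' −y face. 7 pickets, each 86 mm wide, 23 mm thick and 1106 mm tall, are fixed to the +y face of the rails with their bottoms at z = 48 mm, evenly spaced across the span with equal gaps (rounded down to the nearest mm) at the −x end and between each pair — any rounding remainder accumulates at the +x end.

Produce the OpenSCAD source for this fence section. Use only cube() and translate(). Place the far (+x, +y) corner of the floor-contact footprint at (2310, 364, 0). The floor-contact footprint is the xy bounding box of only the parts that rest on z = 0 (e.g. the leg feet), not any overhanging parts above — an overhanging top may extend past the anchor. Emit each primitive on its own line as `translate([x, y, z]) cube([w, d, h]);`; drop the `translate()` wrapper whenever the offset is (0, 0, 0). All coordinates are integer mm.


translate([435, 284, 0]) cube([80, 80, 1233]);
translate([2230, 284, 0]) cube([80, 80, 1233]);
translate([515, 284, 266]) cube([1715, 80, 76]);
translate([515, 284, 1050]) cube([1715, 80, 76]);
translate([654, 364, 48]) cube([86, 23, 1106]);
translate([879, 364, 48]) cube([86, 23, 1106]);
translate([1104, 364, 48]) cube([86, 23, 1106]);
translate([1329, 364, 48]) cube([86, 23, 1106]);
translate([1554, 364, 48]) cube([86, 23, 1106]);
translate([1779, 364, 48]) cube([86, 23, 1106]);
translate([2004, 364, 48]) cube([86, 23, 1106]);


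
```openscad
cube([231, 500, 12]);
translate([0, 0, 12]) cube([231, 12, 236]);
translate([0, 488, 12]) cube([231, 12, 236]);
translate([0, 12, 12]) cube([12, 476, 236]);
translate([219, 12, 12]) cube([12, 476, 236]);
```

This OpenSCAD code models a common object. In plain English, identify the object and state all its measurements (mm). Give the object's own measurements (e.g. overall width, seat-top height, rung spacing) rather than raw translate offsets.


An open-topped rectangular box: outside dimensions 231×500×248 mm, with a uniform wall and base thickness of 12 mm. The base is a full 231×500 slab on the floor; four walls sit on top of the base. The front and back walls (the −y and +y sides) span the full width; the two side walls fit between them.


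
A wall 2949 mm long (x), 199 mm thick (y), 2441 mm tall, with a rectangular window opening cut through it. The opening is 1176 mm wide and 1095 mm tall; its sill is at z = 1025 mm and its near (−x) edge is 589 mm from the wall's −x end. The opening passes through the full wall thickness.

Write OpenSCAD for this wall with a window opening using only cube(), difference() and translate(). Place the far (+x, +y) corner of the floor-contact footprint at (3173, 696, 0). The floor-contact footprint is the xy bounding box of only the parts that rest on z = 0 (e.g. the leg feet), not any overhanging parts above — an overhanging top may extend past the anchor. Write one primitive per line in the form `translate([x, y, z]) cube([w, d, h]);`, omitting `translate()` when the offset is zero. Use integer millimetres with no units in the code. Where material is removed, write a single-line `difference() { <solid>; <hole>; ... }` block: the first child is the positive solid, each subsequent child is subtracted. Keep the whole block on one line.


difference() { translate([224, 497, 0]) cube([2949, 199, 2441]); translate([813, 497, 1025]) cube([1176, 199, 1095]); }


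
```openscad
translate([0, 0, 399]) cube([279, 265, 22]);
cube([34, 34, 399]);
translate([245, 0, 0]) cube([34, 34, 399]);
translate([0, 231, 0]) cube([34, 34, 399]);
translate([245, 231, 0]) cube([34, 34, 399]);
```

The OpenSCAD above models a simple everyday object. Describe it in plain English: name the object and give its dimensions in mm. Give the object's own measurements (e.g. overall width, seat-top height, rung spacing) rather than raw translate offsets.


A four-legged stool. The seat is a 279×265×22 mm slab whose top surface is at z = 421 mm; four square legs, each 34×34 mm in cross-section, run from the floor (z = 0) to the underside of the seat, each flush with a corner of the seat.


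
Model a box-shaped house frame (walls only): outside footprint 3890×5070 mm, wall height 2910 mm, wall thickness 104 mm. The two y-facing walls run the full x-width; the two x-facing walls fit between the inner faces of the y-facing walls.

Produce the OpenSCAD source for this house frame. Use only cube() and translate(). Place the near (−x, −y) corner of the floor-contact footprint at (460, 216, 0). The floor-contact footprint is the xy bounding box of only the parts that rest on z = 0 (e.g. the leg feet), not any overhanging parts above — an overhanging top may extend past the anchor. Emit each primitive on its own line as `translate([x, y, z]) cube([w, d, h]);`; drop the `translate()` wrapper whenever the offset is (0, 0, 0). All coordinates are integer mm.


translate([460, 216, 0]) cube([3890, 104, 2910]);
translate([460, 5182, 0]) cube([3890, 104, 2910]);
translate([460, 320, 0]) cube([104, 4862, 2910]);
translate([4246, 320, 0]) cube([104, 4862, 2910]);


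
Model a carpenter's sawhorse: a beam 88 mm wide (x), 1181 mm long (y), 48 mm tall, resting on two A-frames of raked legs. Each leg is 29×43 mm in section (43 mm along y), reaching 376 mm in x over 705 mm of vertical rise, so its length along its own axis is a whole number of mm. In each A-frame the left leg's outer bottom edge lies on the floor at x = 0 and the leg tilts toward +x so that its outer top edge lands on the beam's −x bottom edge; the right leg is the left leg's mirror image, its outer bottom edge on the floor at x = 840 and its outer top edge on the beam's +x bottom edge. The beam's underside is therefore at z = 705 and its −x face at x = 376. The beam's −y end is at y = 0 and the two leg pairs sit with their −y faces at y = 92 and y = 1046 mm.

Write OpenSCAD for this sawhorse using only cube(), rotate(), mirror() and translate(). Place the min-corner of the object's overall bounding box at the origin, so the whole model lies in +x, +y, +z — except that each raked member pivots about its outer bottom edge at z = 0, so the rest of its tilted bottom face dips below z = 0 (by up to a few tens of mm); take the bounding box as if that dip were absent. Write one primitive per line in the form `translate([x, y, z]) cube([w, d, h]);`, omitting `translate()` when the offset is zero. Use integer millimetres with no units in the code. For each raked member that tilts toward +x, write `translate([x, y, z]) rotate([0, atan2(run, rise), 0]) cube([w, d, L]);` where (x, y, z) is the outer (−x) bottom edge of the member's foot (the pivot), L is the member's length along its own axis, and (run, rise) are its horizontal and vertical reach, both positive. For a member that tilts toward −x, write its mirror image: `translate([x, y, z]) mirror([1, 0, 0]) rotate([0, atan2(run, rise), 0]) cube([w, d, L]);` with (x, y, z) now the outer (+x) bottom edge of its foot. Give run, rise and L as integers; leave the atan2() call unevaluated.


translate([376, 0, 705]) cube([88, 1181, 48]);
translate([0, 92, 0]) rotate([0, atan2(376, 705), 0]) cube([29, 43, 799]);
translate([840, 92, 0]) mirror([1, 0, 0]) rotate([0, atan2(376, 705), 0]) cube([29, 43, 799]);
translate([0, 1046, 0]) rotate([0, atan2(376, 705), 0]) cube([29, 43, 799]);
translate([840, 1046, 0]) mirror([1, 0, 0]) rotate([0, atan2(376, 705), 0]) cube([29, 43, 799]);


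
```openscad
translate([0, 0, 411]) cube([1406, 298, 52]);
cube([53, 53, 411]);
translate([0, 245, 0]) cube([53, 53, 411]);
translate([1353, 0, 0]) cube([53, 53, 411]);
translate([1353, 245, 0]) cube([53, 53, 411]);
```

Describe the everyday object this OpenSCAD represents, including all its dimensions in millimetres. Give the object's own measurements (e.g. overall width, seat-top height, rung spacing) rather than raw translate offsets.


A bench: a 1406×298 mm seat slab, 52 mm thick, top at z = 463 mm, on four 53×53 mm square legs flush with the seat corners and standing on z = 0.


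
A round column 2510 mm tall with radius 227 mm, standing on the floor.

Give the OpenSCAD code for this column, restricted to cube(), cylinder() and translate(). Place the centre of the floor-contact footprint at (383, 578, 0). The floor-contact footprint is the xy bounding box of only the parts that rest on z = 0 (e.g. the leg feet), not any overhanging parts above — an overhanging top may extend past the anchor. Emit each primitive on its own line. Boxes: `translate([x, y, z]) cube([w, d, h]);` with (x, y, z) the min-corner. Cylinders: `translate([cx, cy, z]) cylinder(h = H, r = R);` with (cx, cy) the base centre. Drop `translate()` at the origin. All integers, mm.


translate([383, 578, 0]) cylinder(h = 2510, r = 227);


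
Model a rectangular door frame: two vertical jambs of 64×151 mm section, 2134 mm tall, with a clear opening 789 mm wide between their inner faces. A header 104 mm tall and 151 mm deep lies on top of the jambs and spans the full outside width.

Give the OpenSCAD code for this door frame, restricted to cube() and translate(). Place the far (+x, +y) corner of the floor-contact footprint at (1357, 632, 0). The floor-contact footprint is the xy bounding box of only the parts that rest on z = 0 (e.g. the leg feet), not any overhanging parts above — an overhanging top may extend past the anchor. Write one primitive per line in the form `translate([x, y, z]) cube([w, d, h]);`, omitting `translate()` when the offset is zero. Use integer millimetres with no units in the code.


translate([440, 481, 0]) cube([64, 151, 2134]);
translate([1293, 481, 0]) cube([64, 151, 2134]);
translate([440, 481, 2134]) cube([917, 151, 104]);


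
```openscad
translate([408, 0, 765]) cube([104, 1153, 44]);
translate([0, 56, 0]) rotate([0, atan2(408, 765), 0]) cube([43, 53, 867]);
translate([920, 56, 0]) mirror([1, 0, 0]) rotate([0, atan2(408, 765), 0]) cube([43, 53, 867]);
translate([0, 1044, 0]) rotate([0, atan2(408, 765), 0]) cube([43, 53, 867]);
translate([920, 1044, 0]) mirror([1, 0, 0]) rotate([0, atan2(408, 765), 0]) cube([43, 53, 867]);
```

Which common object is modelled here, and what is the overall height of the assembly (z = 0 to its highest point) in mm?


A sawhorse. The overall height is 809 mm.

A beam across two mirrored pairs of raked legs — a sawhorse. The beam's underside is at z = 765 (matching the legs' vertical rise in atan2(408, 765)) and the beam is 44 mm tall, so its top is at 765 + 44 = 809 mm. The raked legs top out at the beam's underside, so that is the highest point.


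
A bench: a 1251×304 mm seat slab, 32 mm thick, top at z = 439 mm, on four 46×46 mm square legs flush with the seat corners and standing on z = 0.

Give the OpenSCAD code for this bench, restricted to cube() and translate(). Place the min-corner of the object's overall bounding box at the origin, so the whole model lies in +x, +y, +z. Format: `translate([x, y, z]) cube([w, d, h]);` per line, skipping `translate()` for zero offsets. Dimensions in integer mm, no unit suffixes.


translate([0, 0, 407]) cube([1251, 304, 32]);
cube([46, 46, 407]);
translate([0, 258, 0]) cube([46, 46, 407]);
translate([1205, 0, 0]) cube([46, 46, 407]);
translate([1205, 258, 0]) cube([46, 46, 407]);


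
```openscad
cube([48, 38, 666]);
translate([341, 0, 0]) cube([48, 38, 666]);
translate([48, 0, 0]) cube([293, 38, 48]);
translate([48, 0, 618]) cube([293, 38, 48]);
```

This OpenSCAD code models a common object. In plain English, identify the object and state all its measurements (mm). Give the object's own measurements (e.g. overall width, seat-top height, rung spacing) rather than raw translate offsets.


A rectangular picture frame lying in the x–z plane (depth along y). The opening is 293 mm wide (x) by 570 mm tall (z), surrounded by a border 48 mm wide on all four sides. The frame is 38 mm deep and is made of two full-height vertical stiles with two horizontal rails fitted between them.


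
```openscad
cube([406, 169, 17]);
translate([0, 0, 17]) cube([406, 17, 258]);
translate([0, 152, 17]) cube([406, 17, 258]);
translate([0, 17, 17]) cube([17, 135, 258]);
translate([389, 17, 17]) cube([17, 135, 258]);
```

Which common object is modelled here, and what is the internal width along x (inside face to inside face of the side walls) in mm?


An open box. The internal width is 372 mm.

A 406×169 base slab with four walls standing on it — an open box. The base is 406 mm wide and the walls are 17 mm thick, so the internal width is 406 − 2 × 17 = 372 mm.


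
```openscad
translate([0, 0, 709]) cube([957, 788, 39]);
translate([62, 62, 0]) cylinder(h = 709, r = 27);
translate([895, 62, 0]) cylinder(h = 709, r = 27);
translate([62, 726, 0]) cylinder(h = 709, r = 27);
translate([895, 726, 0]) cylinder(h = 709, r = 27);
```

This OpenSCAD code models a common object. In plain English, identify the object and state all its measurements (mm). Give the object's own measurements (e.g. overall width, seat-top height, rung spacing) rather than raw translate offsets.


A table: top 957 mm (x) × 788 mm (y), 39 mm thick, upper face at z = 748 mm, on four round legs of 54 mm diameter, each leg's bounding box inset 35 mm from the nearest pair of top edges from z = 0 to the bottom of the top.


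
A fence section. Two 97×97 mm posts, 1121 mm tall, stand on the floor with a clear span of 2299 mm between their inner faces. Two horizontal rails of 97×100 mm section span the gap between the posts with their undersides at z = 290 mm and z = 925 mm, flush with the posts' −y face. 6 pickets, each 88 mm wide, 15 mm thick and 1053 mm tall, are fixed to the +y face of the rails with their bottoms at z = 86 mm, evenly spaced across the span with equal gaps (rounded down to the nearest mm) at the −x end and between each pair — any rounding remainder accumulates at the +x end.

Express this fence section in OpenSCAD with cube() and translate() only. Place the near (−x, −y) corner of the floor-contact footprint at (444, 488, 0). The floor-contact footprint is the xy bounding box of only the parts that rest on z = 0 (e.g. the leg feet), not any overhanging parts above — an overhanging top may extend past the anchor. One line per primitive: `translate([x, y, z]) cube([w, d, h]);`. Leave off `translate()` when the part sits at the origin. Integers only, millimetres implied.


translate([444, 488, 0]) cube([97, 97, 1121]);
translate([2840, 488, 0]) cube([97, 97, 1121]);
translate([541, 488, 290]) cube([2299, 97, 100]);
translate([541, 488, 925]) cube([2299, 97, 100]);
translate([794, 585, 86]) cube([88, 15, 1053]);
translate([1135, 585, 86]) cube([88, 15, 1053]);
translate([1476, 585, 86]) cube([88, 15, 1053]);
translate([1817, 585, 86]) cube([88, 15, 1053]);
translate([2158, 585, 86]) cube([88, 15, 1053]);
translate([2499, 585, 86]) cube([88, 15, 1053]);


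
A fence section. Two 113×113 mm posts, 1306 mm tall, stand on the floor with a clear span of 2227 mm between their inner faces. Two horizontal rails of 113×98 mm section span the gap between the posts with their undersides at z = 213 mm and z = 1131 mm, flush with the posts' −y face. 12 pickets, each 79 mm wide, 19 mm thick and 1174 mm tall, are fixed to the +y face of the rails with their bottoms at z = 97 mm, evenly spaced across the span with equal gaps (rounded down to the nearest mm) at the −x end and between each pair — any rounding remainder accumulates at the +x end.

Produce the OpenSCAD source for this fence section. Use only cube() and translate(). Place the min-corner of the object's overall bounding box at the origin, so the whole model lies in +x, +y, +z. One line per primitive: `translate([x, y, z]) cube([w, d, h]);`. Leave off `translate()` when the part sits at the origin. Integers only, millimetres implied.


cube([113, 113, 1306]);
translate([2340, 0, 0]) cube([113, 113, 1306]);
translate([113, 0, 213]) cube([2227, 113, 98]);
translate([113, 0, 1131]) cube([2227, 113, 98]);
translate([211, 113, 97]) cube([79, 19, 1174]);
translate([388, 113, 97]) cube([79, 19, 1174]);
translate([565, 113, 97]) cube([79, 19, 1174]);
translate([742, 113, 97]) cube([79, 19, 1174]);
translate([919, 113, 97]) cube([79, 19, 1174]);
translate([1096, 113, 97]) cube([79, 19, 1174]);
translate([1273, 113, 97]) cube([79, 19, 1174]);
translate([1450, 113, 97]) cube([79, 19, 1174]);
translate([1627, 113, 97]) cube([79, 19, 1174]);
translate([1804, 113, 97]) cube([79, 19, 1174]);
translate([1981, 113, 97]) cube([79, 19, 1174]);
translate([2158, 113, 97]) cube([79, 19, 1174]);


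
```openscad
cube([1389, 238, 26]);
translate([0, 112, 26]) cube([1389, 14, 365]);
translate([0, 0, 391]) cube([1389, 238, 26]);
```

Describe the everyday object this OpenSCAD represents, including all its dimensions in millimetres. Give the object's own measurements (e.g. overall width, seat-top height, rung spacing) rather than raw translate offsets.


An I-beam lying along x, 1389 mm long. Overall section height 417 mm. Two flanges 238 mm wide (y) and 26 mm thick, one on the floor and one at the top; a web 14 mm thick runs between them, centred on the flange width.


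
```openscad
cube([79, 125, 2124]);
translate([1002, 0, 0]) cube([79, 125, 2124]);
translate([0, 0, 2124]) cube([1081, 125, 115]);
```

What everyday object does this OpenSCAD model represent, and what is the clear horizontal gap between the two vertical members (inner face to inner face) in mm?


A door frame. The clear opening width is 923 mm.

Two 2124 mm tall posts with a header on top — a door frame. The left jamb is 79 mm wide at x = 0; the right jamb starts at x = 1002. The clear opening is 1002 − 79 = 923 mm.


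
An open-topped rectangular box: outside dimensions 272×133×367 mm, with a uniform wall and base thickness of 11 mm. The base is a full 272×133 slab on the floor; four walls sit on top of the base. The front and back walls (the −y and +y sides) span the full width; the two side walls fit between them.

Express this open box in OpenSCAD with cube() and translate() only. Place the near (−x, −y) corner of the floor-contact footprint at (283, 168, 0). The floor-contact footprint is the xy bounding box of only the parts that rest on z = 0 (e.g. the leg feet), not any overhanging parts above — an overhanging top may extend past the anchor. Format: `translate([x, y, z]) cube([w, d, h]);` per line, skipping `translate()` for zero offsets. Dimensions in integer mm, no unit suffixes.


translate([283, 168, 0]) cube([272, 133, 11]);
translate([283, 168, 11]) cube([272, 11, 356]);
translate([283, 290, 11]) cube([272, 11, 356]);
translate([283, 179, 11]) cube([11, 111, 356]);
translate([544, 179, 11]) cube([11, 111, 356]);


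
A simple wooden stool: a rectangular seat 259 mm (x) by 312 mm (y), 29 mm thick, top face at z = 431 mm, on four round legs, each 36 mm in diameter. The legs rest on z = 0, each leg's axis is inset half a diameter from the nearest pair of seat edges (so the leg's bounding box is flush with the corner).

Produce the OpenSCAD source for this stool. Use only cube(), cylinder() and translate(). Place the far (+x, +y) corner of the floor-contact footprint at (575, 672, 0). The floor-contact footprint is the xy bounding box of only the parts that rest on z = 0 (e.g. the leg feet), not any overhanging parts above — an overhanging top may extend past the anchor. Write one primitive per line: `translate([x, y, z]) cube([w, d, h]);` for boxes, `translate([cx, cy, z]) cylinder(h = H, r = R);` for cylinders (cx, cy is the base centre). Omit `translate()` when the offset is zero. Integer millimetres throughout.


// leg_h = 431 - 29 = 402
translate([316, 360, 402]) cube([259, 312, 29]);
translate([334, 378, 0]) cylinder(h = 402, r = 18);
translate([557, 378, 0]) cylinder(h = 402, r = 18);
translate([334, 654, 0]) cylinder(h = 402, r = 18);
translate([557, 654, 0]) cylinder(h = 402, r = 18);


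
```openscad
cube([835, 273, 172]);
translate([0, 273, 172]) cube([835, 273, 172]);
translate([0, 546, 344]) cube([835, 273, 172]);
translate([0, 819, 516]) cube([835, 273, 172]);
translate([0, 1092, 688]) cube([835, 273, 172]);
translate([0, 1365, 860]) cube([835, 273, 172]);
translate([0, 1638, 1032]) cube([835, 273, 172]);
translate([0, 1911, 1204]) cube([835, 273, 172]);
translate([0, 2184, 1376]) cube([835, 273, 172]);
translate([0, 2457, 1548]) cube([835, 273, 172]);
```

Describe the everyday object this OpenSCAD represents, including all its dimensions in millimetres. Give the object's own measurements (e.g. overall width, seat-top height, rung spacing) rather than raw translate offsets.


A straight staircase of 10 solid steps. Each step is 835 mm wide (x), 273 mm deep (y, the going) and 172 mm tall (the rise). The first step rests on the floor; each subsequent step sits one going further in +y and one rise higher in +z, directly behind and above the previous step with no overlap.
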